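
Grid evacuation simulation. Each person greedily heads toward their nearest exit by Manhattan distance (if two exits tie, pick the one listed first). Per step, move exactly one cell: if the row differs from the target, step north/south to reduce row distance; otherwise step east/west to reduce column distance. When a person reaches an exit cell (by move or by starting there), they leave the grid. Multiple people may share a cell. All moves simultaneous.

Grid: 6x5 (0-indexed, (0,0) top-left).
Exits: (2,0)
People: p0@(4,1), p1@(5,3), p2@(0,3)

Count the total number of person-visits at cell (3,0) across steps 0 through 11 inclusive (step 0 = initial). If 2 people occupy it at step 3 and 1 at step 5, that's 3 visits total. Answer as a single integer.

Answer: 0

Derivation:
Step 0: p0@(4,1) p1@(5,3) p2@(0,3) -> at (3,0): 0 [-], cum=0
Step 1: p0@(3,1) p1@(4,3) p2@(1,3) -> at (3,0): 0 [-], cum=0
Step 2: p0@(2,1) p1@(3,3) p2@(2,3) -> at (3,0): 0 [-], cum=0
Step 3: p0@ESC p1@(2,3) p2@(2,2) -> at (3,0): 0 [-], cum=0
Step 4: p0@ESC p1@(2,2) p2@(2,1) -> at (3,0): 0 [-], cum=0
Step 5: p0@ESC p1@(2,1) p2@ESC -> at (3,0): 0 [-], cum=0
Step 6: p0@ESC p1@ESC p2@ESC -> at (3,0): 0 [-], cum=0
Total visits = 0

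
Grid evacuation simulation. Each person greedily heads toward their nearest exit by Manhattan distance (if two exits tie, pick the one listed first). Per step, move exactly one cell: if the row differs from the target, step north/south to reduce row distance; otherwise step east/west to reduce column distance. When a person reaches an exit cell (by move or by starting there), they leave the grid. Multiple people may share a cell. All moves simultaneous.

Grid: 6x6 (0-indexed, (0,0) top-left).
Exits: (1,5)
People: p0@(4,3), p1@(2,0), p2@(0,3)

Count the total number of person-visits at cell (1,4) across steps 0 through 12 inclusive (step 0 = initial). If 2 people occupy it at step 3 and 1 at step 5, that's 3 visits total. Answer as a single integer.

Answer: 3

Derivation:
Step 0: p0@(4,3) p1@(2,0) p2@(0,3) -> at (1,4): 0 [-], cum=0
Step 1: p0@(3,3) p1@(1,0) p2@(1,3) -> at (1,4): 0 [-], cum=0
Step 2: p0@(2,3) p1@(1,1) p2@(1,4) -> at (1,4): 1 [p2], cum=1
Step 3: p0@(1,3) p1@(1,2) p2@ESC -> at (1,4): 0 [-], cum=1
Step 4: p0@(1,4) p1@(1,3) p2@ESC -> at (1,4): 1 [p0], cum=2
Step 5: p0@ESC p1@(1,4) p2@ESC -> at (1,4): 1 [p1], cum=3
Step 6: p0@ESC p1@ESC p2@ESC -> at (1,4): 0 [-], cum=3
Total visits = 3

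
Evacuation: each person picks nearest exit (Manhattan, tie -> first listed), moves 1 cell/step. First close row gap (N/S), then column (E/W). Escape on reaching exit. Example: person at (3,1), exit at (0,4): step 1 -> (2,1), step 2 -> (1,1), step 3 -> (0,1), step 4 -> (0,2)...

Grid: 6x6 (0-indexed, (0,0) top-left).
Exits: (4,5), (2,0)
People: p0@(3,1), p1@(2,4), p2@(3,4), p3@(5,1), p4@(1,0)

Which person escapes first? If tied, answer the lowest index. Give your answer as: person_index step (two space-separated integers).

Step 1: p0:(3,1)->(2,1) | p1:(2,4)->(3,4) | p2:(3,4)->(4,4) | p3:(5,1)->(4,1) | p4:(1,0)->(2,0)->EXIT
Step 2: p0:(2,1)->(2,0)->EXIT | p1:(3,4)->(4,4) | p2:(4,4)->(4,5)->EXIT | p3:(4,1)->(3,1) | p4:escaped
Step 3: p0:escaped | p1:(4,4)->(4,5)->EXIT | p2:escaped | p3:(3,1)->(2,1) | p4:escaped
Step 4: p0:escaped | p1:escaped | p2:escaped | p3:(2,1)->(2,0)->EXIT | p4:escaped
Exit steps: [2, 3, 2, 4, 1]
First to escape: p4 at step 1

Answer: 4 1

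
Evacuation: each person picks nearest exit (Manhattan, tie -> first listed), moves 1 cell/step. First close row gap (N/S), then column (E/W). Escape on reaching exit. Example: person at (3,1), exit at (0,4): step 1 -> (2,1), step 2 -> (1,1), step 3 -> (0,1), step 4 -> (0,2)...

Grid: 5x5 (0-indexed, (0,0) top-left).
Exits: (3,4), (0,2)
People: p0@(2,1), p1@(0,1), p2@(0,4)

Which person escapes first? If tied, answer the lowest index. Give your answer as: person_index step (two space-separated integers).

Answer: 1 1

Derivation:
Step 1: p0:(2,1)->(1,1) | p1:(0,1)->(0,2)->EXIT | p2:(0,4)->(0,3)
Step 2: p0:(1,1)->(0,1) | p1:escaped | p2:(0,3)->(0,2)->EXIT
Step 3: p0:(0,1)->(0,2)->EXIT | p1:escaped | p2:escaped
Exit steps: [3, 1, 2]
First to escape: p1 at step 1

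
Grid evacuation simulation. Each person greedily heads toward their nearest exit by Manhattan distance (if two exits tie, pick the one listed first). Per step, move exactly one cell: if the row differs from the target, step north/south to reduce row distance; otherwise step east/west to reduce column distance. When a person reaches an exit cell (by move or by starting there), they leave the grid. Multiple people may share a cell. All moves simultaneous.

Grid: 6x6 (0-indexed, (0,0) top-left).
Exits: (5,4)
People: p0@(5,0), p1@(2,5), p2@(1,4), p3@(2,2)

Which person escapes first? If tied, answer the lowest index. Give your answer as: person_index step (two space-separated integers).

Step 1: p0:(5,0)->(5,1) | p1:(2,5)->(3,5) | p2:(1,4)->(2,4) | p3:(2,2)->(3,2)
Step 2: p0:(5,1)->(5,2) | p1:(3,5)->(4,5) | p2:(2,4)->(3,4) | p3:(3,2)->(4,2)
Step 3: p0:(5,2)->(5,3) | p1:(4,5)->(5,5) | p2:(3,4)->(4,4) | p3:(4,2)->(5,2)
Step 4: p0:(5,3)->(5,4)->EXIT | p1:(5,5)->(5,4)->EXIT | p2:(4,4)->(5,4)->EXIT | p3:(5,2)->(5,3)
Step 5: p0:escaped | p1:escaped | p2:escaped | p3:(5,3)->(5,4)->EXIT
Exit steps: [4, 4, 4, 5]
First to escape: p0 at step 4

Answer: 0 4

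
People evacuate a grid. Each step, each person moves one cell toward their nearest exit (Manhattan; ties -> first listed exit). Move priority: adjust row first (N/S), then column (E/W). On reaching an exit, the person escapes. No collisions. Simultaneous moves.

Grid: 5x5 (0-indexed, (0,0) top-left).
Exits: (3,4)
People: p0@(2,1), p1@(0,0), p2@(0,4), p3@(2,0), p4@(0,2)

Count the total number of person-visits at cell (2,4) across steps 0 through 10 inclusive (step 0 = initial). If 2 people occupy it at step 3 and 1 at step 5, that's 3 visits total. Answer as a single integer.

Step 0: p0@(2,1) p1@(0,0) p2@(0,4) p3@(2,0) p4@(0,2) -> at (2,4): 0 [-], cum=0
Step 1: p0@(3,1) p1@(1,0) p2@(1,4) p3@(3,0) p4@(1,2) -> at (2,4): 0 [-], cum=0
Step 2: p0@(3,2) p1@(2,0) p2@(2,4) p3@(3,1) p4@(2,2) -> at (2,4): 1 [p2], cum=1
Step 3: p0@(3,3) p1@(3,0) p2@ESC p3@(3,2) p4@(3,2) -> at (2,4): 0 [-], cum=1
Step 4: p0@ESC p1@(3,1) p2@ESC p3@(3,3) p4@(3,3) -> at (2,4): 0 [-], cum=1
Step 5: p0@ESC p1@(3,2) p2@ESC p3@ESC p4@ESC -> at (2,4): 0 [-], cum=1
Step 6: p0@ESC p1@(3,3) p2@ESC p3@ESC p4@ESC -> at (2,4): 0 [-], cum=1
Step 7: p0@ESC p1@ESC p2@ESC p3@ESC p4@ESC -> at (2,4): 0 [-], cum=1
Total visits = 1

Answer: 1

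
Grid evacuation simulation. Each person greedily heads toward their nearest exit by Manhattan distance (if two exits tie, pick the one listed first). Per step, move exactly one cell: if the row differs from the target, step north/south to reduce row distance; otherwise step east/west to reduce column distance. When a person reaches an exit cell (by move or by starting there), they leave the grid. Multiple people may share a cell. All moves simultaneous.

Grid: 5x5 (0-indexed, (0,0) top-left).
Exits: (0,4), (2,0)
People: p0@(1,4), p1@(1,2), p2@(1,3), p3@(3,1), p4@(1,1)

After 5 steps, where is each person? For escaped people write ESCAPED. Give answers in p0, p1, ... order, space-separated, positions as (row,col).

Step 1: p0:(1,4)->(0,4)->EXIT | p1:(1,2)->(0,2) | p2:(1,3)->(0,3) | p3:(3,1)->(2,1) | p4:(1,1)->(2,1)
Step 2: p0:escaped | p1:(0,2)->(0,3) | p2:(0,3)->(0,4)->EXIT | p3:(2,1)->(2,0)->EXIT | p4:(2,1)->(2,0)->EXIT
Step 3: p0:escaped | p1:(0,3)->(0,4)->EXIT | p2:escaped | p3:escaped | p4:escaped

ESCAPED ESCAPED ESCAPED ESCAPED ESCAPED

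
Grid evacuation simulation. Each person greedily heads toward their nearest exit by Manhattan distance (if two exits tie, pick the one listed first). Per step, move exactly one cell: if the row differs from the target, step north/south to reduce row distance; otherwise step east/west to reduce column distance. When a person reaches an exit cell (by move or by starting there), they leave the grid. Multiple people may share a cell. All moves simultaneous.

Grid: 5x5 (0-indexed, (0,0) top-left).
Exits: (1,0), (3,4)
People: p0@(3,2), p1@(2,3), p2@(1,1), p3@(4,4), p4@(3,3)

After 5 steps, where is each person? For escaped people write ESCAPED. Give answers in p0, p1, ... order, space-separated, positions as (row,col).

Step 1: p0:(3,2)->(3,3) | p1:(2,3)->(3,3) | p2:(1,1)->(1,0)->EXIT | p3:(4,4)->(3,4)->EXIT | p4:(3,3)->(3,4)->EXIT
Step 2: p0:(3,3)->(3,4)->EXIT | p1:(3,3)->(3,4)->EXIT | p2:escaped | p3:escaped | p4:escaped

ESCAPED ESCAPED ESCAPED ESCAPED ESCAPED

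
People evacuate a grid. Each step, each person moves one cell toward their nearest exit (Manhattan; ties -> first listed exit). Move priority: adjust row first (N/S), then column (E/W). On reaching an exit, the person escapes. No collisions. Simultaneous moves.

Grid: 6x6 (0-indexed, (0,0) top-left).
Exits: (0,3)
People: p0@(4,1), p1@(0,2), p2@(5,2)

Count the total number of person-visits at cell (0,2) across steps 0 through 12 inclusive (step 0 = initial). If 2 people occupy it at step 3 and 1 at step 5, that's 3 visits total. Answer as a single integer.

Step 0: p0@(4,1) p1@(0,2) p2@(5,2) -> at (0,2): 1 [p1], cum=1
Step 1: p0@(3,1) p1@ESC p2@(4,2) -> at (0,2): 0 [-], cum=1
Step 2: p0@(2,1) p1@ESC p2@(3,2) -> at (0,2): 0 [-], cum=1
Step 3: p0@(1,1) p1@ESC p2@(2,2) -> at (0,2): 0 [-], cum=1
Step 4: p0@(0,1) p1@ESC p2@(1,2) -> at (0,2): 0 [-], cum=1
Step 5: p0@(0,2) p1@ESC p2@(0,2) -> at (0,2): 2 [p0,p2], cum=3
Step 6: p0@ESC p1@ESC p2@ESC -> at (0,2): 0 [-], cum=3
Total visits = 3

Answer: 3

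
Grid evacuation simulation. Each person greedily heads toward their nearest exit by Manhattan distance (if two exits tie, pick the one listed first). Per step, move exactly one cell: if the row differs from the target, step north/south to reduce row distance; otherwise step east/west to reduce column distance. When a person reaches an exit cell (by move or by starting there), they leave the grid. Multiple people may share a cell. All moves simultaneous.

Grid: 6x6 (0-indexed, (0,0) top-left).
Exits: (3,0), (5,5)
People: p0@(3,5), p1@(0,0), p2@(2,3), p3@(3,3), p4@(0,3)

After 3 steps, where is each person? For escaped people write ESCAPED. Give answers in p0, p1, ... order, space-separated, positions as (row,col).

Step 1: p0:(3,5)->(4,5) | p1:(0,0)->(1,0) | p2:(2,3)->(3,3) | p3:(3,3)->(3,2) | p4:(0,3)->(1,3)
Step 2: p0:(4,5)->(5,5)->EXIT | p1:(1,0)->(2,0) | p2:(3,3)->(3,2) | p3:(3,2)->(3,1) | p4:(1,3)->(2,3)
Step 3: p0:escaped | p1:(2,0)->(3,0)->EXIT | p2:(3,2)->(3,1) | p3:(3,1)->(3,0)->EXIT | p4:(2,3)->(3,3)

ESCAPED ESCAPED (3,1) ESCAPED (3,3)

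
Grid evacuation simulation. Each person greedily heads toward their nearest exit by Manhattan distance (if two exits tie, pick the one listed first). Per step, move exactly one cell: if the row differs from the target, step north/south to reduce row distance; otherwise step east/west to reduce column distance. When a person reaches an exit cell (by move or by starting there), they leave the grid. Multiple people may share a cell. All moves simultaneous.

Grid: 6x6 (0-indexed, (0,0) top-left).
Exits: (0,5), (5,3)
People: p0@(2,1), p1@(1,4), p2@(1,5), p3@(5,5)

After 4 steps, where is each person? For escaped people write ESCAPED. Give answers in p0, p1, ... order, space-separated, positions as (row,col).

Step 1: p0:(2,1)->(3,1) | p1:(1,4)->(0,4) | p2:(1,5)->(0,5)->EXIT | p3:(5,5)->(5,4)
Step 2: p0:(3,1)->(4,1) | p1:(0,4)->(0,5)->EXIT | p2:escaped | p3:(5,4)->(5,3)->EXIT
Step 3: p0:(4,1)->(5,1) | p1:escaped | p2:escaped | p3:escaped
Step 4: p0:(5,1)->(5,2) | p1:escaped | p2:escaped | p3:escaped

(5,2) ESCAPED ESCAPED ESCAPED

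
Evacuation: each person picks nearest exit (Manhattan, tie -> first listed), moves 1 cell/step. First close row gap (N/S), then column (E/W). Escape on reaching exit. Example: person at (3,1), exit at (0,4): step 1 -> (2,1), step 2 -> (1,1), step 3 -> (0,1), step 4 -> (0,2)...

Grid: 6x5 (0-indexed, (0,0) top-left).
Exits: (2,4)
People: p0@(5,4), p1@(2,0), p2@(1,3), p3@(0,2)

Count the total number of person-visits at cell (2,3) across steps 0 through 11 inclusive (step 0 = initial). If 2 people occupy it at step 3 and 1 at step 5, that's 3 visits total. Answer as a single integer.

Answer: 3

Derivation:
Step 0: p0@(5,4) p1@(2,0) p2@(1,3) p3@(0,2) -> at (2,3): 0 [-], cum=0
Step 1: p0@(4,4) p1@(2,1) p2@(2,3) p3@(1,2) -> at (2,3): 1 [p2], cum=1
Step 2: p0@(3,4) p1@(2,2) p2@ESC p3@(2,2) -> at (2,3): 0 [-], cum=1
Step 3: p0@ESC p1@(2,3) p2@ESC p3@(2,3) -> at (2,3): 2 [p1,p3], cum=3
Step 4: p0@ESC p1@ESC p2@ESC p3@ESC -> at (2,3): 0 [-], cum=3
Total visits = 3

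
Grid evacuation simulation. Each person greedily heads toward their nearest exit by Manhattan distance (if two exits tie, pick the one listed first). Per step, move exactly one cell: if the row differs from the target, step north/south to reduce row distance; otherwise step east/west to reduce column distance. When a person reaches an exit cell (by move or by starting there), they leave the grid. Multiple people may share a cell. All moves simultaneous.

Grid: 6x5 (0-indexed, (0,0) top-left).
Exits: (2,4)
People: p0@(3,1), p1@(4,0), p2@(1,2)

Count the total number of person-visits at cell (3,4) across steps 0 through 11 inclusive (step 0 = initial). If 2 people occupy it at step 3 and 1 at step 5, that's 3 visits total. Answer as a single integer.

Step 0: p0@(3,1) p1@(4,0) p2@(1,2) -> at (3,4): 0 [-], cum=0
Step 1: p0@(2,1) p1@(3,0) p2@(2,2) -> at (3,4): 0 [-], cum=0
Step 2: p0@(2,2) p1@(2,0) p2@(2,3) -> at (3,4): 0 [-], cum=0
Step 3: p0@(2,3) p1@(2,1) p2@ESC -> at (3,4): 0 [-], cum=0
Step 4: p0@ESC p1@(2,2) p2@ESC -> at (3,4): 0 [-], cum=0
Step 5: p0@ESC p1@(2,3) p2@ESC -> at (3,4): 0 [-], cum=0
Step 6: p0@ESC p1@ESC p2@ESC -> at (3,4): 0 [-], cum=0
Total visits = 0

Answer: 0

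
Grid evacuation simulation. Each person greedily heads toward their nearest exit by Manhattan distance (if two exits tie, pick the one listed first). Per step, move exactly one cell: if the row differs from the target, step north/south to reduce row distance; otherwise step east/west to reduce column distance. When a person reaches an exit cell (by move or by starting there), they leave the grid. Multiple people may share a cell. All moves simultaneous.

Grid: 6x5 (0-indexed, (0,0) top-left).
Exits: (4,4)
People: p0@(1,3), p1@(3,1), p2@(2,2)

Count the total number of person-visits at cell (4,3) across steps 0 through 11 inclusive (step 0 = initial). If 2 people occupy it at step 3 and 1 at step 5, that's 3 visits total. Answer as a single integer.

Answer: 3

Derivation:
Step 0: p0@(1,3) p1@(3,1) p2@(2,2) -> at (4,3): 0 [-], cum=0
Step 1: p0@(2,3) p1@(4,1) p2@(3,2) -> at (4,3): 0 [-], cum=0
Step 2: p0@(3,3) p1@(4,2) p2@(4,2) -> at (4,3): 0 [-], cum=0
Step 3: p0@(4,3) p1@(4,3) p2@(4,3) -> at (4,3): 3 [p0,p1,p2], cum=3
Step 4: p0@ESC p1@ESC p2@ESC -> at (4,3): 0 [-], cum=3
Total visits = 3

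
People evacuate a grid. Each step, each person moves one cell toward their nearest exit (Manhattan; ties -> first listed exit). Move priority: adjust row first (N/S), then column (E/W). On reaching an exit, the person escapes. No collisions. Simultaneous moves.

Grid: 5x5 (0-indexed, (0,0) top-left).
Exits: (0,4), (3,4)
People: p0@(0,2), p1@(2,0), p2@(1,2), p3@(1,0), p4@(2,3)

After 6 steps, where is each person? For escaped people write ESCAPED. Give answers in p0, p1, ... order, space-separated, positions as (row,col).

Step 1: p0:(0,2)->(0,3) | p1:(2,0)->(3,0) | p2:(1,2)->(0,2) | p3:(1,0)->(0,0) | p4:(2,3)->(3,3)
Step 2: p0:(0,3)->(0,4)->EXIT | p1:(3,0)->(3,1) | p2:(0,2)->(0,3) | p3:(0,0)->(0,1) | p4:(3,3)->(3,4)->EXIT
Step 3: p0:escaped | p1:(3,1)->(3,2) | p2:(0,3)->(0,4)->EXIT | p3:(0,1)->(0,2) | p4:escaped
Step 4: p0:escaped | p1:(3,2)->(3,3) | p2:escaped | p3:(0,2)->(0,3) | p4:escaped
Step 5: p0:escaped | p1:(3,3)->(3,4)->EXIT | p2:escaped | p3:(0,3)->(0,4)->EXIT | p4:escaped

ESCAPED ESCAPED ESCAPED ESCAPED ESCAPED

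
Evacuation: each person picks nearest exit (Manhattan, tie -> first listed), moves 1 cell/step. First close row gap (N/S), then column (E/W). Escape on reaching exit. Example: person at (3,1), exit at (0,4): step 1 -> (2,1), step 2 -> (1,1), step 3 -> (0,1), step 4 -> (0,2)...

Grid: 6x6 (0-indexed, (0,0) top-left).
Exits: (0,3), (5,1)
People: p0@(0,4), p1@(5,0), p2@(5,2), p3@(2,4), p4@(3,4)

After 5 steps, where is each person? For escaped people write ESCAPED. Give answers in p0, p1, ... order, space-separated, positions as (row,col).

Step 1: p0:(0,4)->(0,3)->EXIT | p1:(5,0)->(5,1)->EXIT | p2:(5,2)->(5,1)->EXIT | p3:(2,4)->(1,4) | p4:(3,4)->(2,4)
Step 2: p0:escaped | p1:escaped | p2:escaped | p3:(1,4)->(0,4) | p4:(2,4)->(1,4)
Step 3: p0:escaped | p1:escaped | p2:escaped | p3:(0,4)->(0,3)->EXIT | p4:(1,4)->(0,4)
Step 4: p0:escaped | p1:escaped | p2:escaped | p3:escaped | p4:(0,4)->(0,3)->EXIT

ESCAPED ESCAPED ESCAPED ESCAPED ESCAPED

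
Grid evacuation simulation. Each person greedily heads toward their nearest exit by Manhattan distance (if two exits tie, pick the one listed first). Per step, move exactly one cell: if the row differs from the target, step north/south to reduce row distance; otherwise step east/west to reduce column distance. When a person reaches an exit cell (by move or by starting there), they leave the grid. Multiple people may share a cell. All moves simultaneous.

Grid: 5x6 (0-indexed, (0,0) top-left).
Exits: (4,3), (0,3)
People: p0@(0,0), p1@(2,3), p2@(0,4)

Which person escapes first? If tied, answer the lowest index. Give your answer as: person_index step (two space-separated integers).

Answer: 2 1

Derivation:
Step 1: p0:(0,0)->(0,1) | p1:(2,3)->(3,3) | p2:(0,4)->(0,3)->EXIT
Step 2: p0:(0,1)->(0,2) | p1:(3,3)->(4,3)->EXIT | p2:escaped
Step 3: p0:(0,2)->(0,3)->EXIT | p1:escaped | p2:escaped
Exit steps: [3, 2, 1]
First to escape: p2 at step 1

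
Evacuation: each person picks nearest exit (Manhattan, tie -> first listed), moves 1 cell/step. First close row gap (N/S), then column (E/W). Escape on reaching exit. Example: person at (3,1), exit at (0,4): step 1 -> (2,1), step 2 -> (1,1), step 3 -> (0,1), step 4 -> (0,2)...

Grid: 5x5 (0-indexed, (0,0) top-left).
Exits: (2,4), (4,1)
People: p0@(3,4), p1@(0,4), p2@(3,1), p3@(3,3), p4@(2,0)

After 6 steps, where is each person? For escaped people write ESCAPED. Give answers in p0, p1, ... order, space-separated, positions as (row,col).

Step 1: p0:(3,4)->(2,4)->EXIT | p1:(0,4)->(1,4) | p2:(3,1)->(4,1)->EXIT | p3:(3,3)->(2,3) | p4:(2,0)->(3,0)
Step 2: p0:escaped | p1:(1,4)->(2,4)->EXIT | p2:escaped | p3:(2,3)->(2,4)->EXIT | p4:(3,0)->(4,0)
Step 3: p0:escaped | p1:escaped | p2:escaped | p3:escaped | p4:(4,0)->(4,1)->EXIT

ESCAPED ESCAPED ESCAPED ESCAPED ESCAPED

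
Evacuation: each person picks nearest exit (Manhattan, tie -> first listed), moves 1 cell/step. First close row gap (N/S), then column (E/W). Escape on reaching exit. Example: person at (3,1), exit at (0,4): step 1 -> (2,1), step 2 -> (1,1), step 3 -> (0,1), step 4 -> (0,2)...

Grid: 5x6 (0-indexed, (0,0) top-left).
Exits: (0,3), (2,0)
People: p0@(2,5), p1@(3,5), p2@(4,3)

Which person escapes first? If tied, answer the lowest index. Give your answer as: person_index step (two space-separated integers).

Answer: 0 4

Derivation:
Step 1: p0:(2,5)->(1,5) | p1:(3,5)->(2,5) | p2:(4,3)->(3,3)
Step 2: p0:(1,5)->(0,5) | p1:(2,5)->(1,5) | p2:(3,3)->(2,3)
Step 3: p0:(0,5)->(0,4) | p1:(1,5)->(0,5) | p2:(2,3)->(1,3)
Step 4: p0:(0,4)->(0,3)->EXIT | p1:(0,5)->(0,4) | p2:(1,3)->(0,3)->EXIT
Step 5: p0:escaped | p1:(0,4)->(0,3)->EXIT | p2:escaped
Exit steps: [4, 5, 4]
First to escape: p0 at step 4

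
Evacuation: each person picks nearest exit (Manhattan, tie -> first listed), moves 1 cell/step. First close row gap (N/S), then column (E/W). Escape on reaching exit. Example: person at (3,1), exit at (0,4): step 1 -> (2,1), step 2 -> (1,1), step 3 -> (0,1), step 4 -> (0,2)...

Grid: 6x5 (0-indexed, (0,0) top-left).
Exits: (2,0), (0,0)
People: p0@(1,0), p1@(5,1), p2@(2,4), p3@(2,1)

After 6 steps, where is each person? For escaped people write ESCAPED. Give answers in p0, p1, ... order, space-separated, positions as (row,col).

Step 1: p0:(1,0)->(2,0)->EXIT | p1:(5,1)->(4,1) | p2:(2,4)->(2,3) | p3:(2,1)->(2,0)->EXIT
Step 2: p0:escaped | p1:(4,1)->(3,1) | p2:(2,3)->(2,2) | p3:escaped
Step 3: p0:escaped | p1:(3,1)->(2,1) | p2:(2,2)->(2,1) | p3:escaped
Step 4: p0:escaped | p1:(2,1)->(2,0)->EXIT | p2:(2,1)->(2,0)->EXIT | p3:escaped

ESCAPED ESCAPED ESCAPED ESCAPED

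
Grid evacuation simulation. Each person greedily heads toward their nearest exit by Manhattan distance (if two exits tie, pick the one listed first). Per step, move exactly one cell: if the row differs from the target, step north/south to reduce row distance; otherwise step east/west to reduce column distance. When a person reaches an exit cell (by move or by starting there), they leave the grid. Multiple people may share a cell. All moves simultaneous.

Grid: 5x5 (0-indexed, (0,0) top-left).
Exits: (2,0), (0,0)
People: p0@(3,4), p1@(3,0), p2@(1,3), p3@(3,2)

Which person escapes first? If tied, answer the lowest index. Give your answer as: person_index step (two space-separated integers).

Answer: 1 1

Derivation:
Step 1: p0:(3,4)->(2,4) | p1:(3,0)->(2,0)->EXIT | p2:(1,3)->(2,3) | p3:(3,2)->(2,2)
Step 2: p0:(2,4)->(2,3) | p1:escaped | p2:(2,3)->(2,2) | p3:(2,2)->(2,1)
Step 3: p0:(2,3)->(2,2) | p1:escaped | p2:(2,2)->(2,1) | p3:(2,1)->(2,0)->EXIT
Step 4: p0:(2,2)->(2,1) | p1:escaped | p2:(2,1)->(2,0)->EXIT | p3:escaped
Step 5: p0:(2,1)->(2,0)->EXIT | p1:escaped | p2:escaped | p3:escaped
Exit steps: [5, 1, 4, 3]
First to escape: p1 at step 1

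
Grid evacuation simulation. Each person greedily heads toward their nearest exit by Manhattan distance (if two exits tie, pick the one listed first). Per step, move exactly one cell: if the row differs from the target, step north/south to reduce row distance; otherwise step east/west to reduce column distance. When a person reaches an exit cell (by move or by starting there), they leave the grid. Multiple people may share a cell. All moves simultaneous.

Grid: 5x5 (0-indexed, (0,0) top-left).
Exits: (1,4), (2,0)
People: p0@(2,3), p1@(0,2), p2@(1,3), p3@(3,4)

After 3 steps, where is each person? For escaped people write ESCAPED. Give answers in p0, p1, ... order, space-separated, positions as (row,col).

Step 1: p0:(2,3)->(1,3) | p1:(0,2)->(1,2) | p2:(1,3)->(1,4)->EXIT | p3:(3,4)->(2,4)
Step 2: p0:(1,3)->(1,4)->EXIT | p1:(1,2)->(1,3) | p2:escaped | p3:(2,4)->(1,4)->EXIT
Step 3: p0:escaped | p1:(1,3)->(1,4)->EXIT | p2:escaped | p3:escaped

ESCAPED ESCAPED ESCAPED ESCAPED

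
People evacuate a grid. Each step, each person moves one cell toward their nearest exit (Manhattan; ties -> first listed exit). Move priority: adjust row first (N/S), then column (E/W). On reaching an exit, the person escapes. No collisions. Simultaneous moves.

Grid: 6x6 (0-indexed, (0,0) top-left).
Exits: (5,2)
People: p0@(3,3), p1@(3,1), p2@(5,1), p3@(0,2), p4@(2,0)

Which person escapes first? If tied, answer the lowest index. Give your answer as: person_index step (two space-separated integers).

Answer: 2 1

Derivation:
Step 1: p0:(3,3)->(4,3) | p1:(3,1)->(4,1) | p2:(5,1)->(5,2)->EXIT | p3:(0,2)->(1,2) | p4:(2,0)->(3,0)
Step 2: p0:(4,3)->(5,3) | p1:(4,1)->(5,1) | p2:escaped | p3:(1,2)->(2,2) | p4:(3,0)->(4,0)
Step 3: p0:(5,3)->(5,2)->EXIT | p1:(5,1)->(5,2)->EXIT | p2:escaped | p3:(2,2)->(3,2) | p4:(4,0)->(5,0)
Step 4: p0:escaped | p1:escaped | p2:escaped | p3:(3,2)->(4,2) | p4:(5,0)->(5,1)
Step 5: p0:escaped | p1:escaped | p2:escaped | p3:(4,2)->(5,2)->EXIT | p4:(5,1)->(5,2)->EXIT
Exit steps: [3, 3, 1, 5, 5]
First to escape: p2 at step 1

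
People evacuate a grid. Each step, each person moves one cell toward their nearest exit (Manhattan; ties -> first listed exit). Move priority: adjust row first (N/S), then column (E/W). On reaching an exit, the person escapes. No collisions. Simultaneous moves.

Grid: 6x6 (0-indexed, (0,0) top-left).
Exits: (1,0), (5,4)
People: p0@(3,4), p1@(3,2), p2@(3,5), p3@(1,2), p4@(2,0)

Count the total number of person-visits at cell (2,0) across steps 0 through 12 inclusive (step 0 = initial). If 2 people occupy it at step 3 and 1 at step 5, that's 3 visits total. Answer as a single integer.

Answer: 1

Derivation:
Step 0: p0@(3,4) p1@(3,2) p2@(3,5) p3@(1,2) p4@(2,0) -> at (2,0): 1 [p4], cum=1
Step 1: p0@(4,4) p1@(2,2) p2@(4,5) p3@(1,1) p4@ESC -> at (2,0): 0 [-], cum=1
Step 2: p0@ESC p1@(1,2) p2@(5,5) p3@ESC p4@ESC -> at (2,0): 0 [-], cum=1
Step 3: p0@ESC p1@(1,1) p2@ESC p3@ESC p4@ESC -> at (2,0): 0 [-], cum=1
Step 4: p0@ESC p1@ESC p2@ESC p3@ESC p4@ESC -> at (2,0): 0 [-], cum=1
Total visits = 1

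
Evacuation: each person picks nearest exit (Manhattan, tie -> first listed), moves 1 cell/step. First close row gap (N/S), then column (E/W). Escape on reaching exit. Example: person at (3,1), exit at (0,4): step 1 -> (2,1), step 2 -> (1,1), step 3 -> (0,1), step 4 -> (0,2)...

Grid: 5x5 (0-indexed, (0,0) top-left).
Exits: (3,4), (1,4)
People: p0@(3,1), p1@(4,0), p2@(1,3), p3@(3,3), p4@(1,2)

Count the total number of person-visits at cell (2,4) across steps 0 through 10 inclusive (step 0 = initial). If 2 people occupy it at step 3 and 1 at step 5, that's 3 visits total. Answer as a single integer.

Step 0: p0@(3,1) p1@(4,0) p2@(1,3) p3@(3,3) p4@(1,2) -> at (2,4): 0 [-], cum=0
Step 1: p0@(3,2) p1@(3,0) p2@ESC p3@ESC p4@(1,3) -> at (2,4): 0 [-], cum=0
Step 2: p0@(3,3) p1@(3,1) p2@ESC p3@ESC p4@ESC -> at (2,4): 0 [-], cum=0
Step 3: p0@ESC p1@(3,2) p2@ESC p3@ESC p4@ESC -> at (2,4): 0 [-], cum=0
Step 4: p0@ESC p1@(3,3) p2@ESC p3@ESC p4@ESC -> at (2,4): 0 [-], cum=0
Step 5: p0@ESC p1@ESC p2@ESC p3@ESC p4@ESC -> at (2,4): 0 [-], cum=0
Total visits = 0

Answer: 0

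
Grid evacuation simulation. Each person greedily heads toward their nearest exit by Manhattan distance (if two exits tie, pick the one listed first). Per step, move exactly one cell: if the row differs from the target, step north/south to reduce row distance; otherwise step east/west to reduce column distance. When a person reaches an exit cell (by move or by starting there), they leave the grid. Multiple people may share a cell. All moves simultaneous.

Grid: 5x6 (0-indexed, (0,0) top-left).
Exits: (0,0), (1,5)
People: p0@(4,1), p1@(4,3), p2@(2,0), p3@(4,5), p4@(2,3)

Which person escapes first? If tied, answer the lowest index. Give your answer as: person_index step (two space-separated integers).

Answer: 2 2

Derivation:
Step 1: p0:(4,1)->(3,1) | p1:(4,3)->(3,3) | p2:(2,0)->(1,0) | p3:(4,5)->(3,5) | p4:(2,3)->(1,3)
Step 2: p0:(3,1)->(2,1) | p1:(3,3)->(2,3) | p2:(1,0)->(0,0)->EXIT | p3:(3,5)->(2,5) | p4:(1,3)->(1,4)
Step 3: p0:(2,1)->(1,1) | p1:(2,3)->(1,3) | p2:escaped | p3:(2,5)->(1,5)->EXIT | p4:(1,4)->(1,5)->EXIT
Step 4: p0:(1,1)->(0,1) | p1:(1,3)->(1,4) | p2:escaped | p3:escaped | p4:escaped
Step 5: p0:(0,1)->(0,0)->EXIT | p1:(1,4)->(1,5)->EXIT | p2:escaped | p3:escaped | p4:escaped
Exit steps: [5, 5, 2, 3, 3]
First to escape: p2 at step 2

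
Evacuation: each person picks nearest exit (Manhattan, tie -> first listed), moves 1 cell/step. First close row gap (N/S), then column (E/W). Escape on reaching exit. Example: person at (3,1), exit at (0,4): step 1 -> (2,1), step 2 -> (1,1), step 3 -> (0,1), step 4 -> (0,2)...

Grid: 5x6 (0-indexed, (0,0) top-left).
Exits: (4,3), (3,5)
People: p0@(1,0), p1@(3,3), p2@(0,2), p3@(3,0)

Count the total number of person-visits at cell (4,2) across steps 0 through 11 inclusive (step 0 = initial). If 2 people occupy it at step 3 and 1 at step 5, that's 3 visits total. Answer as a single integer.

Answer: 3

Derivation:
Step 0: p0@(1,0) p1@(3,3) p2@(0,2) p3@(3,0) -> at (4,2): 0 [-], cum=0
Step 1: p0@(2,0) p1@ESC p2@(1,2) p3@(4,0) -> at (4,2): 0 [-], cum=0
Step 2: p0@(3,0) p1@ESC p2@(2,2) p3@(4,1) -> at (4,2): 0 [-], cum=0
Step 3: p0@(4,0) p1@ESC p2@(3,2) p3@(4,2) -> at (4,2): 1 [p3], cum=1
Step 4: p0@(4,1) p1@ESC p2@(4,2) p3@ESC -> at (4,2): 1 [p2], cum=2
Step 5: p0@(4,2) p1@ESC p2@ESC p3@ESC -> at (4,2): 1 [p0], cum=3
Step 6: p0@ESC p1@ESC p2@ESC p3@ESC -> at (4,2): 0 [-], cum=3
Total visits = 3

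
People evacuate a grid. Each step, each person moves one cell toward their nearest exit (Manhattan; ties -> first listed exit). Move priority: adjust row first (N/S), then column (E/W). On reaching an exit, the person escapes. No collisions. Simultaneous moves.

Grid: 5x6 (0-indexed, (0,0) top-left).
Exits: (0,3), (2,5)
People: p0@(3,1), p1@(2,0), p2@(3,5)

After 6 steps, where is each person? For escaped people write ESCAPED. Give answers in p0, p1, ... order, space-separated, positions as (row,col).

Step 1: p0:(3,1)->(2,1) | p1:(2,0)->(1,0) | p2:(3,5)->(2,5)->EXIT
Step 2: p0:(2,1)->(1,1) | p1:(1,0)->(0,0) | p2:escaped
Step 3: p0:(1,1)->(0,1) | p1:(0,0)->(0,1) | p2:escaped
Step 4: p0:(0,1)->(0,2) | p1:(0,1)->(0,2) | p2:escaped
Step 5: p0:(0,2)->(0,3)->EXIT | p1:(0,2)->(0,3)->EXIT | p2:escaped

ESCAPED ESCAPED ESCAPED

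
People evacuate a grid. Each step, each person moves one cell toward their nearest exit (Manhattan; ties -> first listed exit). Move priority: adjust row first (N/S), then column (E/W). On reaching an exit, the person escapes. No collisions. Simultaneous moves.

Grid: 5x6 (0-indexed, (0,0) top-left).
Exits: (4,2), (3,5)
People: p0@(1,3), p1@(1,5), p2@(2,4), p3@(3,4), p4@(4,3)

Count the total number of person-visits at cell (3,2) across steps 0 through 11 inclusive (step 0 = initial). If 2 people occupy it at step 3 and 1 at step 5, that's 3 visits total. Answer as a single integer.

Step 0: p0@(1,3) p1@(1,5) p2@(2,4) p3@(3,4) p4@(4,3) -> at (3,2): 0 [-], cum=0
Step 1: p0@(2,3) p1@(2,5) p2@(3,4) p3@ESC p4@ESC -> at (3,2): 0 [-], cum=0
Step 2: p0@(3,3) p1@ESC p2@ESC p3@ESC p4@ESC -> at (3,2): 0 [-], cum=0
Step 3: p0@(4,3) p1@ESC p2@ESC p3@ESC p4@ESC -> at (3,2): 0 [-], cum=0
Step 4: p0@ESC p1@ESC p2@ESC p3@ESC p4@ESC -> at (3,2): 0 [-], cum=0
Total visits = 0

Answer: 0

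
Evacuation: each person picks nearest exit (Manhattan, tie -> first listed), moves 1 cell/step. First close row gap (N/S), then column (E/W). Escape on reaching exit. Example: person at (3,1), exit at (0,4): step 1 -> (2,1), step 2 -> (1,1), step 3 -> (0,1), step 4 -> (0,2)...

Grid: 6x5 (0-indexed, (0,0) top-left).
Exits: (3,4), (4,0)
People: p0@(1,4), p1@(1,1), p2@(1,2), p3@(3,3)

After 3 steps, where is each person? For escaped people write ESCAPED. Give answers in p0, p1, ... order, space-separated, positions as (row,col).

Step 1: p0:(1,4)->(2,4) | p1:(1,1)->(2,1) | p2:(1,2)->(2,2) | p3:(3,3)->(3,4)->EXIT
Step 2: p0:(2,4)->(3,4)->EXIT | p1:(2,1)->(3,1) | p2:(2,2)->(3,2) | p3:escaped
Step 3: p0:escaped | p1:(3,1)->(4,1) | p2:(3,2)->(3,3) | p3:escaped

ESCAPED (4,1) (3,3) ESCAPED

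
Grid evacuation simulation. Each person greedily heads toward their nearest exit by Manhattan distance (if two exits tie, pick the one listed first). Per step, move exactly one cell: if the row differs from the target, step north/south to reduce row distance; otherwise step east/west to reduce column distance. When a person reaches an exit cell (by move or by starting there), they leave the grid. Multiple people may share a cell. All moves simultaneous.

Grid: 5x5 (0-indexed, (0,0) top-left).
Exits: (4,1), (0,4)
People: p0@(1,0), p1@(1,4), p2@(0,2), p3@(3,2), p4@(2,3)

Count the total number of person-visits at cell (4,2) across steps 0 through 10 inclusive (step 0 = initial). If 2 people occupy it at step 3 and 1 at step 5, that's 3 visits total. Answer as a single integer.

Answer: 1

Derivation:
Step 0: p0@(1,0) p1@(1,4) p2@(0,2) p3@(3,2) p4@(2,3) -> at (4,2): 0 [-], cum=0
Step 1: p0@(2,0) p1@ESC p2@(0,3) p3@(4,2) p4@(1,3) -> at (4,2): 1 [p3], cum=1
Step 2: p0@(3,0) p1@ESC p2@ESC p3@ESC p4@(0,3) -> at (4,2): 0 [-], cum=1
Step 3: p0@(4,0) p1@ESC p2@ESC p3@ESC p4@ESC -> at (4,2): 0 [-], cum=1
Step 4: p0@ESC p1@ESC p2@ESC p3@ESC p4@ESC -> at (4,2): 0 [-], cum=1
Total visits = 1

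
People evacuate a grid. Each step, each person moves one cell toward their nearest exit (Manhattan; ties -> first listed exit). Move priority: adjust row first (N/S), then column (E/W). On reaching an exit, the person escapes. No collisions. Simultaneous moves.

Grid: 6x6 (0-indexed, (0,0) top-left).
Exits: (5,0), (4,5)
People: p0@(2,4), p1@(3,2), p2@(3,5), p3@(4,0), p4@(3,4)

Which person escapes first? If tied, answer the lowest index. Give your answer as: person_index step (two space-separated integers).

Step 1: p0:(2,4)->(3,4) | p1:(3,2)->(4,2) | p2:(3,5)->(4,5)->EXIT | p3:(4,0)->(5,0)->EXIT | p4:(3,4)->(4,4)
Step 2: p0:(3,4)->(4,4) | p1:(4,2)->(5,2) | p2:escaped | p3:escaped | p4:(4,4)->(4,5)->EXIT
Step 3: p0:(4,4)->(4,5)->EXIT | p1:(5,2)->(5,1) | p2:escaped | p3:escaped | p4:escaped
Step 4: p0:escaped | p1:(5,1)->(5,0)->EXIT | p2:escaped | p3:escaped | p4:escaped
Exit steps: [3, 4, 1, 1, 2]
First to escape: p2 at step 1

Answer: 2 1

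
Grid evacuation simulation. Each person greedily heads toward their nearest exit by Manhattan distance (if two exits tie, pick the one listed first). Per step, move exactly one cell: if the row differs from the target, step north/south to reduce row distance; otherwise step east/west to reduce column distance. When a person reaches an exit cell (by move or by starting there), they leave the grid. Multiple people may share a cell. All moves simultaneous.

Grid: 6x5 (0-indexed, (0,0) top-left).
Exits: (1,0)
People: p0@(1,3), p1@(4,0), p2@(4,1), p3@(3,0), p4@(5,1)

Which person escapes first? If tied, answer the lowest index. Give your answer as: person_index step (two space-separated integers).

Answer: 3 2

Derivation:
Step 1: p0:(1,3)->(1,2) | p1:(4,0)->(3,0) | p2:(4,1)->(3,1) | p3:(3,0)->(2,0) | p4:(5,1)->(4,1)
Step 2: p0:(1,2)->(1,1) | p1:(3,0)->(2,0) | p2:(3,1)->(2,1) | p3:(2,0)->(1,0)->EXIT | p4:(4,1)->(3,1)
Step 3: p0:(1,1)->(1,0)->EXIT | p1:(2,0)->(1,0)->EXIT | p2:(2,1)->(1,1) | p3:escaped | p4:(3,1)->(2,1)
Step 4: p0:escaped | p1:escaped | p2:(1,1)->(1,0)->EXIT | p3:escaped | p4:(2,1)->(1,1)
Step 5: p0:escaped | p1:escaped | p2:escaped | p3:escaped | p4:(1,1)->(1,0)->EXIT
Exit steps: [3, 3, 4, 2, 5]
First to escape: p3 at step 2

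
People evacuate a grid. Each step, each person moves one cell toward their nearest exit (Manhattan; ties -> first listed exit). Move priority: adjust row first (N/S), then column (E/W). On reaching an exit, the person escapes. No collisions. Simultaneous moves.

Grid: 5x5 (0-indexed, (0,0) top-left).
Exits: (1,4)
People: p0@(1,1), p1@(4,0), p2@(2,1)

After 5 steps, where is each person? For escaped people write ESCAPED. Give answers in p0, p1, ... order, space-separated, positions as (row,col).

Step 1: p0:(1,1)->(1,2) | p1:(4,0)->(3,0) | p2:(2,1)->(1,1)
Step 2: p0:(1,2)->(1,3) | p1:(3,0)->(2,0) | p2:(1,1)->(1,2)
Step 3: p0:(1,3)->(1,4)->EXIT | p1:(2,0)->(1,0) | p2:(1,2)->(1,3)
Step 4: p0:escaped | p1:(1,0)->(1,1) | p2:(1,3)->(1,4)->EXIT
Step 5: p0:escaped | p1:(1,1)->(1,2) | p2:escaped

ESCAPED (1,2) ESCAPED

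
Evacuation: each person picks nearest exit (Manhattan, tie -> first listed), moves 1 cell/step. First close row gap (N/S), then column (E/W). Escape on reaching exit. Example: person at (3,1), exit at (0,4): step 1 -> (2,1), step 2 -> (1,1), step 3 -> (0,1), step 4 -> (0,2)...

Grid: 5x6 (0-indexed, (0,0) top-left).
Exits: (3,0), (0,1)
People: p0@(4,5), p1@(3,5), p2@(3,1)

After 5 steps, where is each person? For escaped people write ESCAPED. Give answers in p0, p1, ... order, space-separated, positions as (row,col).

Step 1: p0:(4,5)->(3,5) | p1:(3,5)->(3,4) | p2:(3,1)->(3,0)->EXIT
Step 2: p0:(3,5)->(3,4) | p1:(3,4)->(3,3) | p2:escaped
Step 3: p0:(3,4)->(3,3) | p1:(3,3)->(3,2) | p2:escaped
Step 4: p0:(3,3)->(3,2) | p1:(3,2)->(3,1) | p2:escaped
Step 5: p0:(3,2)->(3,1) | p1:(3,1)->(3,0)->EXIT | p2:escaped

(3,1) ESCAPED ESCAPED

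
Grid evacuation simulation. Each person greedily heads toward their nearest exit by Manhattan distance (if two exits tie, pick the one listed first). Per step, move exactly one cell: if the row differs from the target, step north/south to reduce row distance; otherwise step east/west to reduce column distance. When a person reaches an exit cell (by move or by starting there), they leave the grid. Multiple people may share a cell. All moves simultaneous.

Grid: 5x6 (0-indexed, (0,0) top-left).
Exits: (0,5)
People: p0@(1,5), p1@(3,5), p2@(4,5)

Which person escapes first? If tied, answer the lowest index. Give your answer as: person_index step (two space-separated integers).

Step 1: p0:(1,5)->(0,5)->EXIT | p1:(3,5)->(2,5) | p2:(4,5)->(3,5)
Step 2: p0:escaped | p1:(2,5)->(1,5) | p2:(3,5)->(2,5)
Step 3: p0:escaped | p1:(1,5)->(0,5)->EXIT | p2:(2,5)->(1,5)
Step 4: p0:escaped | p1:escaped | p2:(1,5)->(0,5)->EXIT
Exit steps: [1, 3, 4]
First to escape: p0 at step 1

Answer: 0 1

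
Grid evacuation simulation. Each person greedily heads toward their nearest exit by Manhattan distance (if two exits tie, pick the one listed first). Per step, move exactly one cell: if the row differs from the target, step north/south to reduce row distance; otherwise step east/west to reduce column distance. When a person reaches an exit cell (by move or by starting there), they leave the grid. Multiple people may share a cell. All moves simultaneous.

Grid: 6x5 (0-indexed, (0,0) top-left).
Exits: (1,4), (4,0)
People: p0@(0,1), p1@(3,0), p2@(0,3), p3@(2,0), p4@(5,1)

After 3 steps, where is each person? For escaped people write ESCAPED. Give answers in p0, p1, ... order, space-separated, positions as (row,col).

Step 1: p0:(0,1)->(1,1) | p1:(3,0)->(4,0)->EXIT | p2:(0,3)->(1,3) | p3:(2,0)->(3,0) | p4:(5,1)->(4,1)
Step 2: p0:(1,1)->(1,2) | p1:escaped | p2:(1,3)->(1,4)->EXIT | p3:(3,0)->(4,0)->EXIT | p4:(4,1)->(4,0)->EXIT
Step 3: p0:(1,2)->(1,3) | p1:escaped | p2:escaped | p3:escaped | p4:escaped

(1,3) ESCAPED ESCAPED ESCAPED ESCAPED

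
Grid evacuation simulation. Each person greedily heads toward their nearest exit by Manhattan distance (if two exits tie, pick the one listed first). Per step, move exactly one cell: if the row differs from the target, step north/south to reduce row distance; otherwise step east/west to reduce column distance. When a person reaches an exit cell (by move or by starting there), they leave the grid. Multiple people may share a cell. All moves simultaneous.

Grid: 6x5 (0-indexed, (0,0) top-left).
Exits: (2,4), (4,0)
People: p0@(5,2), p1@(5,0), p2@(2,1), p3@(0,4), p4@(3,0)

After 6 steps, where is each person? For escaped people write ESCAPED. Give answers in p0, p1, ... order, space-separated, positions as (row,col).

Step 1: p0:(5,2)->(4,2) | p1:(5,0)->(4,0)->EXIT | p2:(2,1)->(2,2) | p3:(0,4)->(1,4) | p4:(3,0)->(4,0)->EXIT
Step 2: p0:(4,2)->(4,1) | p1:escaped | p2:(2,2)->(2,3) | p3:(1,4)->(2,4)->EXIT | p4:escaped
Step 3: p0:(4,1)->(4,0)->EXIT | p1:escaped | p2:(2,3)->(2,4)->EXIT | p3:escaped | p4:escaped

ESCAPED ESCAPED ESCAPED ESCAPED ESCAPED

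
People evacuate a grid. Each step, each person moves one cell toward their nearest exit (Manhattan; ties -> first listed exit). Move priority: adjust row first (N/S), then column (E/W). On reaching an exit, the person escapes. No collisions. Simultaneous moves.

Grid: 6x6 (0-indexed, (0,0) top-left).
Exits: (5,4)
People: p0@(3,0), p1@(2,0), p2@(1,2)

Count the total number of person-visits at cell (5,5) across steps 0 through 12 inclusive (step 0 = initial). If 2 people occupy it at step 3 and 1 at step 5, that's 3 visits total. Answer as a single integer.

Step 0: p0@(3,0) p1@(2,0) p2@(1,2) -> at (5,5): 0 [-], cum=0
Step 1: p0@(4,0) p1@(3,0) p2@(2,2) -> at (5,5): 0 [-], cum=0
Step 2: p0@(5,0) p1@(4,0) p2@(3,2) -> at (5,5): 0 [-], cum=0
Step 3: p0@(5,1) p1@(5,0) p2@(4,2) -> at (5,5): 0 [-], cum=0
Step 4: p0@(5,2) p1@(5,1) p2@(5,2) -> at (5,5): 0 [-], cum=0
Step 5: p0@(5,3) p1@(5,2) p2@(5,3) -> at (5,5): 0 [-], cum=0
Step 6: p0@ESC p1@(5,3) p2@ESC -> at (5,5): 0 [-], cum=0
Step 7: p0@ESC p1@ESC p2@ESC -> at (5,5): 0 [-], cum=0
Total visits = 0

Answer: 0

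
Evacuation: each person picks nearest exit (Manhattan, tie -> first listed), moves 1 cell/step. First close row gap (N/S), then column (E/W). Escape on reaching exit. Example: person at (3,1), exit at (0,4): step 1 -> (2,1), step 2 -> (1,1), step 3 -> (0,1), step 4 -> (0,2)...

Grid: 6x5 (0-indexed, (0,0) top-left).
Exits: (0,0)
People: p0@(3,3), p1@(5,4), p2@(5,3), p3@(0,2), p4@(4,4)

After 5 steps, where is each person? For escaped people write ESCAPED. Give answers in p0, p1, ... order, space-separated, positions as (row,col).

Step 1: p0:(3,3)->(2,3) | p1:(5,4)->(4,4) | p2:(5,3)->(4,3) | p3:(0,2)->(0,1) | p4:(4,4)->(3,4)
Step 2: p0:(2,3)->(1,3) | p1:(4,4)->(3,4) | p2:(4,3)->(3,3) | p3:(0,1)->(0,0)->EXIT | p4:(3,4)->(2,4)
Step 3: p0:(1,3)->(0,3) | p1:(3,4)->(2,4) | p2:(3,3)->(2,3) | p3:escaped | p4:(2,4)->(1,4)
Step 4: p0:(0,3)->(0,2) | p1:(2,4)->(1,4) | p2:(2,3)->(1,3) | p3:escaped | p4:(1,4)->(0,4)
Step 5: p0:(0,2)->(0,1) | p1:(1,4)->(0,4) | p2:(1,3)->(0,3) | p3:escaped | p4:(0,4)->(0,3)

(0,1) (0,4) (0,3) ESCAPED (0,3)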